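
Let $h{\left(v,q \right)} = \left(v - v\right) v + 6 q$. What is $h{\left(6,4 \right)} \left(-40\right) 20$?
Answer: $-19200$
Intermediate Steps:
$h{\left(v,q \right)} = 6 q$ ($h{\left(v,q \right)} = 0 v + 6 q = 0 + 6 q = 6 q$)
$h{\left(6,4 \right)} \left(-40\right) 20 = 6 \cdot 4 \left(-40\right) 20 = 24 \left(-40\right) 20 = \left(-960\right) 20 = -19200$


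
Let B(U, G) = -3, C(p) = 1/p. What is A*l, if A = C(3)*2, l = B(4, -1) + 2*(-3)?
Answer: -6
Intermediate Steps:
l = -9 (l = -3 + 2*(-3) = -3 - 6 = -9)
A = ⅔ (A = 2/3 = (⅓)*2 = ⅔ ≈ 0.66667)
A*l = (⅔)*(-9) = -6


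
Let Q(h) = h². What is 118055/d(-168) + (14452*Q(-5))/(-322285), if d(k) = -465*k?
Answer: 56129141/143868024 ≈ 0.39014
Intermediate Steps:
118055/d(-168) + (14452*Q(-5))/(-322285) = 118055/((-465*(-168))) + (14452*(-5)²)/(-322285) = 118055/78120 + (14452*25)*(-1/322285) = 118055*(1/78120) + 361300*(-1/322285) = 3373/2232 - 72260/64457 = 56129141/143868024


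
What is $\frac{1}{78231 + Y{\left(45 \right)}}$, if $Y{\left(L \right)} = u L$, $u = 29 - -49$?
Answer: $\frac{1}{81741} \approx 1.2234 \cdot 10^{-5}$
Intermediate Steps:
$u = 78$ ($u = 29 + \left(-20 + 69\right) = 29 + 49 = 78$)
$Y{\left(L \right)} = 78 L$
$\frac{1}{78231 + Y{\left(45 \right)}} = \frac{1}{78231 + 78 \cdot 45} = \frac{1}{78231 + 3510} = \frac{1}{81741}$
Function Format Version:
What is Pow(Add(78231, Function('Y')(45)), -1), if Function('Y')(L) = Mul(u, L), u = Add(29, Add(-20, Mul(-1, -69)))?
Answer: Rational(1, 81741) ≈ 1.2234e-5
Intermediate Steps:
u = 78 (u = Add(29, Add(-20, 69)) = Add(29, 49) = 78)
Function('Y')(L) = Mul(78, L)
Pow(Add(78231, Function('Y')(45)), -1) = Pow(Add(78231, Mul(78, 45)), -1) = Pow(Add(78231, 3510), -1) = Pow(81741, -1) = Rational(1, 81741)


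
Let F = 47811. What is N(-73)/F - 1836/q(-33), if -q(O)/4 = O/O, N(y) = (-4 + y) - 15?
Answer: 21945157/47811 ≈ 459.00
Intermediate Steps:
N(y) = -19 + y
q(O) = -4 (q(O) = -4*O/O = -4*1 = -4)
N(-73)/F - 1836/q(-33) = (-19 - 73)/47811 - 1836/(-4) = -92*1/47811 - 1836*(-¼) = -92/47811 + 459 = 21945157/47811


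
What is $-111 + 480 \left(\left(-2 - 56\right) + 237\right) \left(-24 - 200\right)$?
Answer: $-19246191$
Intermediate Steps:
$-111 + 480 \left(\left(-2 - 56\right) + 237\right) \left(-24 - 200\right) = -111 + 480 \left(-58 + 237\right) \left(-224\right) = -111 + 480 \cdot 179 \left(-224\right) = -111 + 480 \left(-40096\right) = -111 - 19246080 = -19246191$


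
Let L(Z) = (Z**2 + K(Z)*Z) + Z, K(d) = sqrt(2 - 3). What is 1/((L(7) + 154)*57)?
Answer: 10/119833 - I/359499 ≈ 8.3449e-5 - 2.7816e-6*I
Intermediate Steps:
K(d) = I (K(d) = sqrt(-1) = I)
L(Z) = Z + Z**2 + I*Z (L(Z) = (Z**2 + I*Z) + Z = Z + Z**2 + I*Z)
1/((L(7) + 154)*57) = 1/((7*(1 + I + 7) + 154)*57) = 1/((7*(8 + I) + 154)*57) = 1/(((56 + 7*I) + 154)*57) = 1/((210 + 7*I)*57) = 1/(11970 + 399*I) = (11970 - 399*I)/143440101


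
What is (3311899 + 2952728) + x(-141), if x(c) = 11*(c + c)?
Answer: 6261525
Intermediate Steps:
x(c) = 22*c (x(c) = 11*(2*c) = 22*c)
(3311899 + 2952728) + x(-141) = (3311899 + 2952728) + 22*(-141) = 6264627 - 3102 = 6261525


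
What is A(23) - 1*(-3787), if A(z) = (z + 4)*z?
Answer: 4408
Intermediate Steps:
A(z) = z*(4 + z) (A(z) = (4 + z)*z = z*(4 + z))
A(23) - 1*(-3787) = 23*(4 + 23) - 1*(-3787) = 23*27 + 3787 = 621 + 3787 = 4408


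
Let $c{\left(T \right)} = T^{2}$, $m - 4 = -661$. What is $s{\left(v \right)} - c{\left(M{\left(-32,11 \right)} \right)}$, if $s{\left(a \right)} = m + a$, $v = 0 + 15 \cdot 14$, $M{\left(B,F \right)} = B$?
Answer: $-1471$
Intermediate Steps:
$m = -657$ ($m = 4 - 661 = -657$)
$v = 210$ ($v = 0 + 210 = 210$)
$s{\left(a \right)} = -657 + a$
$s{\left(v \right)} - c{\left(M{\left(-32,11 \right)} \right)} = \left(-657 + 210\right) - \left(-32\right)^{2} = -447 - 1024 = -1471$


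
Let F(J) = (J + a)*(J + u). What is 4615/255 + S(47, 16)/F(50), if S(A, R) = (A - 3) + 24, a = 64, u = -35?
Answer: 263633/14535 ≈ 18.138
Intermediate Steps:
S(A, R) = 21 + A (S(A, R) = (-3 + A) + 24 = 21 + A)
F(J) = (-35 + J)*(64 + J) (F(J) = (J + 64)*(J - 35) = (64 + J)*(-35 + J) = (-35 + J)*(64 + J))
4615/255 + S(47, 16)/F(50) = 4615/255 + (21 + 47)/(-2240 + 50**2 + 29*50) = 4615*(1/255) + 68/(-2240 + 2500 + 1450) = 923/51 + 68/1710 = 923/51 + 68*(1/1710) = 923/51 + 34/855 = 263633/14535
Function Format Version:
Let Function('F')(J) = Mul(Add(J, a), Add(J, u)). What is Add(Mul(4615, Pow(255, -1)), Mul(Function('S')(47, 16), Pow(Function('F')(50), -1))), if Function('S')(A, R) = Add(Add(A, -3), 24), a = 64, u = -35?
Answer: Rational(263633, 14535) ≈ 18.138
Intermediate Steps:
Function('S')(A, R) = Add(21, A) (Function('S')(A, R) = Add(Add(-3, A), 24) = Add(21, A))
Function('F')(J) = Mul(Add(-35, J), Add(64, J)) (Function('F')(J) = Mul(Add(J, 64), Add(J, -35)) = Mul(Add(64, J), Add(-35, J)) = Mul(Add(-35, J), Add(64, J)))
Add(Mul(4615, Pow(255, -1)), Mul(Function('S')(47, 16), Pow(Function('F')(50), -1))) = Add(Mul(4615, Pow(255, -1)), Mul(Add(21, 47), Pow(Add(-2240, Pow(50, 2), Mul(29, 50)), -1))) = Add(Mul(4615, Rational(1, 255)), Mul(68, Pow(Add(-2240, 2500, 1450), -1))) = Add(Rational(923, 51), Mul(68, Pow(1710, -1))) = Add(Rational(923, 51), Mul(68, Rational(1, 1710))) = Add(Rational(923, 51), Rational(34, 855)) = Rational(263633, 14535)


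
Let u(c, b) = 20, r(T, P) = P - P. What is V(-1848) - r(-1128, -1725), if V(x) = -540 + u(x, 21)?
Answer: -520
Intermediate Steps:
r(T, P) = 0
V(x) = -520 (V(x) = -540 + 20 = -520)
V(-1848) - r(-1128, -1725) = -520 - 1*0 = -520 + 0 = -520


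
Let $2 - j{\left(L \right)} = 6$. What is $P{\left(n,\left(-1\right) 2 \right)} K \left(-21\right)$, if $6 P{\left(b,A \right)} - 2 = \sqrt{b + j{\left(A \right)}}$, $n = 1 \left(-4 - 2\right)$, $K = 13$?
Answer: $-91 - \frac{91 i \sqrt{10}}{2} \approx -91.0 - 143.88 i$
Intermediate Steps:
$j{\left(L \right)} = -4$ ($j{\left(L \right)} = 2 - 6 = -4$)
$n = -6$ ($n = 1 \left(-6\right) = -6$)
$P{\left(b,A \right)} = \frac{1}{3} + \frac{\sqrt{-4 + b}}{6}$ ($P{\left(b,A \right)} = \frac{1}{3} + \frac{\sqrt{b - 4}}{6} = \frac{1}{3} + \frac{\sqrt{-4 + b}}{6}$)
$P{\left(n,\left(-1\right) 2 \right)} K \left(-21\right) = \left(\frac{1}{3} + \frac{\sqrt{-4 - 6}}{6}\right) 13 \left(-21\right) = \left(\frac{1}{3} + \frac{\sqrt{-10}}{6}\right) 13 \left(-21\right) = \left(\frac{1}{3} + \frac{i \sqrt{10}}{6}\right) 13 \left(-21\right) = \left(\frac{13}{3} + \frac{13 i \sqrt{10}}{6}\right) \left(-21\right) = -91 - \frac{91 i \sqrt{10}}{2}$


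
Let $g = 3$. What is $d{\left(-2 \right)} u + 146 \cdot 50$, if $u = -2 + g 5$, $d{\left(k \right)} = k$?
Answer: $7274$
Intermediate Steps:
$u = 13$ ($u = -2 + 3 \cdot 5 = -2 + 15 = 13$)
$d{\left(-2 \right)} u + 146 \cdot 50 = \left(-2\right) 13 + 146 \cdot 50 = -26 + 7300 = 7274$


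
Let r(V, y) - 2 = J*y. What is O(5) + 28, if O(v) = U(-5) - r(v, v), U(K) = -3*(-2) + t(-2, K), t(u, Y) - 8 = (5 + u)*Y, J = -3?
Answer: 40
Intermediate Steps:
r(V, y) = 2 - 3*y
t(u, Y) = 8 + Y*(5 + u) (t(u, Y) = 8 + (5 + u)*Y = 8 + Y*(5 + u))
U(K) = 14 + 3*K (U(K) = -3*(-2) + (8 + 5*K + K*(-2)) = 6 + (8 + 5*K - 2*K) = 6 + (8 + 3*K) = 14 + 3*K)
O(v) = -3 + 3*v (O(v) = (14 + 3*(-5)) - (2 - 3*v) = (14 - 15) + (-2 + 3*v) = -1 + (-2 + 3*v) = -3 + 3*v)
O(5) + 28 = (-3 + 3*5) + 28 = (-3 + 15) + 28 = 12 + 28 = 40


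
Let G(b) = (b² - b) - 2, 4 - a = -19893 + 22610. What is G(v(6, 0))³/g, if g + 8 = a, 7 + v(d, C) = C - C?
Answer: -52488/907 ≈ -57.870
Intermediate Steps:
v(d, C) = -7 (v(d, C) = -7 + (C - C) = -7 + 0 = -7)
a = -2713 (a = 4 - (-19893 + 22610) = 4 - 1*2717 = 4 - 2717 = -2713)
g = -2721 (g = -8 - 2713 = -2721)
G(b) = -2 + b² - b
G(v(6, 0))³/g = (-2 + (-7)² - 1*(-7))³/(-2721) = (-2 + 49 + 7)³*(-1/2721) = 54³*(-1/2721) = 157464*(-1/2721) = -52488/907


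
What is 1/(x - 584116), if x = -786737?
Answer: -1/1370853 ≈ -7.2947e-7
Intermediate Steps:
1/(x - 584116) = 1/(-786737 - 584116) = 1/(-1370853) = -1/1370853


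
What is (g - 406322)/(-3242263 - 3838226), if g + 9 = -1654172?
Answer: 2060503/7080489 ≈ 0.29101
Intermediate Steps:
g = -1654181 (g = -9 - 1654172 = -1654181)
(g - 406322)/(-3242263 - 3838226) = (-1654181 - 406322)/(-3242263 - 3838226) = -2060503/(-7080489) = -2060503*(-1/7080489) = 2060503/7080489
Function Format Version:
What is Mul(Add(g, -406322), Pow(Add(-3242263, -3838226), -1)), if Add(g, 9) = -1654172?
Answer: Rational(2060503, 7080489) ≈ 0.29101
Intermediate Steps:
g = -1654181 (g = Add(-9, -1654172) = -1654181)
Mul(Add(g, -406322), Pow(Add(-3242263, -3838226), -1)) = Mul(Add(-1654181, -406322), Pow(Add(-3242263, -3838226), -1)) = Mul(-2060503, Pow(-7080489, -1)) = Mul(-2060503, Rational(-1, 7080489)) = Rational(2060503, 7080489)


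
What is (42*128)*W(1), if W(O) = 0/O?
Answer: 0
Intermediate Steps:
W(O) = 0
(42*128)*W(1) = (42*128)*0 = 5376*0 = 0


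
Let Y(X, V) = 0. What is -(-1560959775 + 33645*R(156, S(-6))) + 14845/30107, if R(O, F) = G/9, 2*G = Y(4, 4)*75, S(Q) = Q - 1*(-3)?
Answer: 46995815960770/30107 ≈ 1.5610e+9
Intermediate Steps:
S(Q) = 3 + Q (S(Q) = Q + 3 = 3 + Q)
G = 0 (G = (0*75)/2 = (½)*0 = 0)
R(O, F) = 0 (R(O, F) = 0/9 = 0*(⅑) = 0)
-(-1560959775 + 33645*R(156, S(-6))) + 14845/30107 = -33645/(1/(-46395 + 0)) + 14845/30107 = -33645/(1/(-46395)) + 14845*(1/30107) = -33645/(-1/46395) + 14845/30107 = -33645*(-46395) + 14845/30107 = 1560959775 + 14845/30107 = 46995815960770/30107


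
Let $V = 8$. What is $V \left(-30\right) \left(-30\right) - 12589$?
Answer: $-5389$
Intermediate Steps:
$V \left(-30\right) \left(-30\right) - 12589 = 8 \left(-30\right) \left(-30\right) - 12589 = \left(-240\right) \left(-30\right) - 12589 = 7200 - 12589 = -5389$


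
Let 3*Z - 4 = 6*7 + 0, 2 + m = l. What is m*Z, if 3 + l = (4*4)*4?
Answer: 2714/3 ≈ 904.67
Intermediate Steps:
l = 61 (l = -3 + (4*4)*4 = -3 + 16*4 = -3 + 64 = 61)
m = 59 (m = -2 + 61 = 59)
Z = 46/3 (Z = 4/3 + (6*7 + 0)/3 = 4/3 + (42 + 0)/3 = 4/3 + (⅓)*42 = 4/3 + 14 = 46/3 ≈ 15.333)
m*Z = 59*(46/3) = 2714/3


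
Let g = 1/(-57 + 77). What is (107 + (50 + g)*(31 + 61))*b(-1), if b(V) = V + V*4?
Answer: -23558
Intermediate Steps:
b(V) = 5*V (b(V) = V + 4*V = 5*V)
g = 1/20 ≈ 0.050000
(107 + (50 + g)*(31 + 61))*b(-1) = (107 + (50 + 1/20)*(31 + 61))*(5*(-1)) = (107 + (1001/20)*92)*(-5) = (107 + 23023/5)*(-5) = (23558/5)*(-5) = -23558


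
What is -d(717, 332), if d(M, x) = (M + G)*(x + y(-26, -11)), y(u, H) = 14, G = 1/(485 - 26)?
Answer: -113869984/459 ≈ -2.4808e+5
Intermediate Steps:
G = 1/459 ≈ 0.0021787
d(M, x) = (14 + x)*(1/459 + M) (d(M, x) = (M + 1/459)*(x + 14) = (1/459 + M)*(14 + x) = (14 + x)*(1/459 + M))
-d(717, 332) = -(14/459 + 14*717 + (1/459)*332 + 717*332) = -(14/459 + 10038 + 332/459 + 238044) = -1*113869984/459 = -113869984/459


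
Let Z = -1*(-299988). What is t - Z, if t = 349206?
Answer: 49218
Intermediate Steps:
Z = 299988
t - Z = 349206 - 1*299988 = 349206 - 299988 = 49218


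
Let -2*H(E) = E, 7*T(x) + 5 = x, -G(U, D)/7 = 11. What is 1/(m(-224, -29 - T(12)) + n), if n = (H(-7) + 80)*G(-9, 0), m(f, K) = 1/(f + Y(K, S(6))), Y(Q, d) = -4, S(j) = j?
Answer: -228/1465927 ≈ -0.00015553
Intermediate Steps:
G(U, D) = -77 (G(U, D) = -7*11 = -77)
T(x) = -5/7 + x/7
H(E) = -E/2
m(f, K) = 1/(-4 + f) (m(f, K) = 1/(f - 4) = 1/(-4 + f))
n = -12859/2 (n = (-½*(-7) + 80)*(-77) = (7/2 + 80)*(-77) = (167/2)*(-77) = -12859/2 ≈ -6429.5)
1/(m(-224, -29 - T(12)) + n) = 1/(1/(-4 - 224) - 12859/2) = 1/(1/(-228) - 12859/2) = 1/(-1/228 - 12859/2) = 1/(-1465927/228) = -228/1465927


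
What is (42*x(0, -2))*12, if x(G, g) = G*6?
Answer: 0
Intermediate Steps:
x(G, g) = 6*G
(42*x(0, -2))*12 = (42*(6*0))*12 = (42*0)*12 = 0*12 = 0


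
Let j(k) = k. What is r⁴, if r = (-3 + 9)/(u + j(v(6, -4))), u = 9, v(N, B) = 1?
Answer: 81/625 ≈ 0.12960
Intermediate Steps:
r = ⅗ (r = (-3 + 9)/(9 + 1) = 6/10 = 6*(⅒) = ⅗ ≈ 0.60000)
r⁴ = (⅗)⁴ = 81/625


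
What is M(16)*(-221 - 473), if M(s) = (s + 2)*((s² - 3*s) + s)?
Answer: -2798208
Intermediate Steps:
M(s) = (2 + s)*(s² - 2*s)
M(16)*(-221 - 473) = (16*(-4 + 16²))*(-221 - 473) = (16*(-4 + 256))*(-694) = (16*252)*(-694) = 4032*(-694) = -2798208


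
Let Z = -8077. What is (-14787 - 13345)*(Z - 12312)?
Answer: 573583348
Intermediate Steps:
(-14787 - 13345)*(Z - 12312) = (-14787 - 13345)*(-8077 - 12312) = -28132*(-20389) = 573583348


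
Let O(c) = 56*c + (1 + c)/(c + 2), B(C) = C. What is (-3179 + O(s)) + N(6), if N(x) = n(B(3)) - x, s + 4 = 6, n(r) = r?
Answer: -12277/4 ≈ -3069.3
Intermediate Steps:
s = 2 (s = -4 + 6 = 2)
N(x) = 3 - x
O(c) = 56*c + (1 + c)/(2 + c)
(-3179 + O(s)) + N(6) = (-3179 + (1 + 56*2² + 113*2)/(2 + 2)) + (3 - 1*6) = (-3179 + (1 + 56*4 + 226)/4) + (3 - 6) = (-3179 + (1 + 224 + 226)/4) - 3 = (-3179 + (¼)*451) - 3 = (-3179 + 451/4) - 3 = -12265/4 - 3 = -12277/4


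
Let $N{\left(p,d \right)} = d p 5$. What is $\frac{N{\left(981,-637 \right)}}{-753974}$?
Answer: $\frac{240345}{57998} \approx 4.144$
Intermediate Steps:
$N{\left(p,d \right)} = 5 d p$
$\frac{N{\left(981,-637 \right)}}{-753974} = \frac{5 \left(-637\right) 981}{-753974} = \left(-3124485\right) \left(- \frac{1}{753974}\right) = \frac{240345}{57998}$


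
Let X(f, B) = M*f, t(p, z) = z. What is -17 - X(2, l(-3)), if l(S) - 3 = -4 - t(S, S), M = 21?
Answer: -59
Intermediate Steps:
l(S) = -1 - S (l(S) = 3 + (-4 - S) = -1 - S)
X(f, B) = 21*f
-17 - X(2, l(-3)) = -17 - 21*2 = -17 - 1*42 = -17 - 42 = -59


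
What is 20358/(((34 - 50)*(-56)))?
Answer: 10179/448 ≈ 22.721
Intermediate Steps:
20358/(((34 - 50)*(-56))) = 20358/((-16*(-56))) = 20358/896 = 20358*(1/896) = 10179/448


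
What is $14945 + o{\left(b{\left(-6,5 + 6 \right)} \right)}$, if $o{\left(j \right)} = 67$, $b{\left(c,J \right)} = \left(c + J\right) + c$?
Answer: $15012$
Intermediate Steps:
$b{\left(c,J \right)} = J + 2 c$ ($b{\left(c,J \right)} = \left(J + c\right) + c = J + 2 c$)
$14945 + o{\left(b{\left(-6,5 + 6 \right)} \right)} = 14945 + 67 = 15012$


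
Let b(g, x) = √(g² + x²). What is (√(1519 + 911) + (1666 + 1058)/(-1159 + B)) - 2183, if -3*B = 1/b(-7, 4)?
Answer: -429322657033/196454846 + 9*√30 + 2043*√65/196454846 ≈ -2136.1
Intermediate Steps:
B = -√65/195 (B = -1/(3*√((-7)² + 4²)) = -1/(3*√(49 + 16)) = -√65/65/3 = -√65/195 ≈ -0.041345)
(√(1519 + 911) + (1666 + 1058)/(-1159 + B)) - 2183 = (√(1519 + 911) + (1666 + 1058)/(-1159 - √65/195)) - 2183 = (√2430 + 2724/(-1159 - √65/195)) - 2183 = (9*√30 + 2724/(-1159 - √65/195)) - 2183 = -2183 + 9*√30 + 2724/(-1159 - √65/195)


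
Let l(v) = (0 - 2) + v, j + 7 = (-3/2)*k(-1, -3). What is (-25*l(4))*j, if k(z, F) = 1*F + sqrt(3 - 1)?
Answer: 125 + 75*sqrt(2) ≈ 231.07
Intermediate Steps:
k(z, F) = F + sqrt(2)
j = -5/2 - 3*sqrt(2)/2 (j = -7 + (-3/2)*(-3 + sqrt(2)) = -7 + (-3*1/2)*(-3 + sqrt(2)) = -7 - 3*(-3 + sqrt(2))/2 = -7 + (9/2 - 3*sqrt(2)/2) = -5/2 - 3*sqrt(2)/2 ≈ -4.6213)
l(v) = -2 + v
(-25*l(4))*j = (-25*(-2 + 4))*(-5/2 - 3*sqrt(2)/2) = (-25*2)*(-5/2 - 3*sqrt(2)/2) = -50*(-5/2 - 3*sqrt(2)/2) = 125 + 75*sqrt(2)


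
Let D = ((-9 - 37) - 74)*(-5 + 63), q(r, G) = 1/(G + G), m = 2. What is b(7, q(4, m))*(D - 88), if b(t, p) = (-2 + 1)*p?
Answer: 1762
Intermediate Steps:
q(r, G) = 1/(2*G)
D = -6960 (D = (-46 - 74)*58 = -120*58 = -6960)
b(t, p) = -p
b(7, q(4, m))*(D - 88) = (-1/(2*2))*(-6960 - 88) = -1/(2*2)*(-7048) = -1*¼*(-7048) = -¼*(-7048) = 1762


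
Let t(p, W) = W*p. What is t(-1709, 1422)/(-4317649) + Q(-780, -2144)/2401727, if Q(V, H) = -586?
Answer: 5834142009632/10369814179823 ≈ 0.56261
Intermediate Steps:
t(-1709, 1422)/(-4317649) + Q(-780, -2144)/2401727 = (1422*(-1709))/(-4317649) - 586/2401727 = -2430198*(-1/4317649) - 586*1/2401727 = 2430198/4317649 - 586/2401727 = 5834142009632/10369814179823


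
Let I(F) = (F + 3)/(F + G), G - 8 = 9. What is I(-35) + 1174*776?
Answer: 8199232/9 ≈ 9.1103e+5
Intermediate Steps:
G = 17 (G = 8 + 9 = 17)
I(F) = (3 + F)/(17 + F) (I(F) = (F + 3)/(F + 17) = (3 + F)/(17 + F))
I(-35) + 1174*776 = (3 - 35)/(17 - 35) + 1174*776 = -32/(-18) + 911024 = -1/18*(-32) + 911024 = 16/9 + 911024 = 8199232/9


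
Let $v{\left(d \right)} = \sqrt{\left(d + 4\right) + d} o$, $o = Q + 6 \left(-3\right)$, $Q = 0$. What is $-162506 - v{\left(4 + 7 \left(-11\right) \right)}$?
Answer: $-162506 + 18 i \sqrt{142} \approx -1.6251 \cdot 10^{5} + 214.49 i$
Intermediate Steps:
$o = -18$ ($o = 0 + 6 \left(-3\right) = 0 - 18 = -18$)
$v{\left(d \right)} = - 18 \sqrt{4 + 2 d}$ ($v{\left(d \right)} = \sqrt{\left(d + 4\right) + d} \left(-18\right) = \sqrt{\left(4 + d\right) + d} \left(-18\right) = \sqrt{4 + 2 d} \left(-18\right) = - 18 \sqrt{4 + 2 d}$)
$-162506 - v{\left(4 + 7 \left(-11\right) \right)} = -162506 - - 18 \sqrt{4 + 2 \left(4 + 7 \left(-11\right)\right)} = -162506 - - 18 \sqrt{4 + 2 \left(4 - 77\right)} = -162506 - - 18 \sqrt{4 + 2 \left(-73\right)} = -162506 - - 18 \sqrt{4 - 146} = -162506 - - 18 \sqrt{-142} = -162506 - - 18 i \sqrt{142} = -162506 + 18 i \sqrt{142}$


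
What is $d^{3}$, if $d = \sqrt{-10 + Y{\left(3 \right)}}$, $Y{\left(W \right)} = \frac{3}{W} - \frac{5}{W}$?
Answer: $- \frac{128 i \sqrt{6}}{9} \approx - 34.837 i$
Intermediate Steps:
$Y{\left(W \right)} = - \frac{2}{W}$
$d = \frac{4 i \sqrt{6}}{3}$ ($d = \sqrt{-10 - \frac{2}{3}} = \sqrt{- \frac{32}{3}} = \frac{4 i \sqrt{6}}{3} \approx 3.266 i$)
$d^{3} = \left(\frac{4 i \sqrt{6}}{3}\right)^{3} = - \frac{128 i \sqrt{6}}{9}$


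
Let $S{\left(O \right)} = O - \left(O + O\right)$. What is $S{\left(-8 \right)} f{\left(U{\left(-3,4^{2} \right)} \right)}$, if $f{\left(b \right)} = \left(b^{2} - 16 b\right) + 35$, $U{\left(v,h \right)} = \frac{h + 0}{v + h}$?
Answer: $\frac{22744}{169} \approx 134.58$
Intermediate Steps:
$U{\left(v,h \right)} = \frac{h}{h + v}$
$S{\left(O \right)} = - O$ ($S{\left(O \right)} = O - 2 O = - O$)
$f{\left(b \right)} = 35 + b^{2} - 16 b$
$S{\left(-8 \right)} f{\left(U{\left(-3,4^{2} \right)} \right)} = \left(-1\right) \left(-8\right) \left(35 + \left(\frac{4^{2}}{4^{2} - 3}\right)^{2} - 16 \frac{4^{2}}{4^{2} - 3}\right) = 8 \left(35 + \left(\frac{16}{16 - 3}\right)^{2} - 16 \frac{16}{16 - 3}\right) = 8 \left(35 + \left(\frac{16}{13}\right)^{2} - 16 \cdot \frac{16}{13}\right) = 8 \left(35 + \left(16 \cdot \frac{1}{13}\right)^{2} - 16 \cdot 16 \cdot \frac{1}{13}\right) = 8 \left(35 + \left(\frac{16}{13}\right)^{2} - \frac{256}{13}\right) = 8 \left(35 + \frac{256}{169} - \frac{256}{13}\right) = 8 \cdot \frac{2843}{169} = \frac{22744}{169}$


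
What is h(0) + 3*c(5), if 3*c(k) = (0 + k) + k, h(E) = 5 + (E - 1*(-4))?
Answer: 19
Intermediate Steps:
h(E) = 9 + E (h(E) = 5 + (E + 4) = 5 + (4 + E) = 9 + E)
c(k) = 2*k/3 (c(k) = ((0 + k) + k)/3 = (k + k)/3 = (2*k)/3 = 2*k/3)
h(0) + 3*c(5) = (9 + 0) + 3*((⅔)*5) = 9 + 3*(10/3) = 9 + 10 = 19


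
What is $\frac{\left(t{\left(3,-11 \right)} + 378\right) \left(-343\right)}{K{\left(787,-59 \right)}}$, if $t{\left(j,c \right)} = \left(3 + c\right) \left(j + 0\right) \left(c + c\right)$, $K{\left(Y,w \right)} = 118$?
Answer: $- \frac{155379}{59} \approx -2633.5$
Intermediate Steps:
$t{\left(j,c \right)} = 2 c j \left(3 + c\right)$ ($t{\left(j,c \right)} = \left(3 + c\right) j 2 c = \left(3 + c\right) 2 c j = 2 c j \left(3 + c\right)$)
$\frac{\left(t{\left(3,-11 \right)} + 378\right) \left(-343\right)}{K{\left(787,-59 \right)}} = \frac{\left(2 \left(-11\right) 3 \left(3 - 11\right) + 378\right) \left(-343\right)}{118} = \left(2 \left(-11\right) 3 \left(-8\right) + 378\right) \left(-343\right) \frac{1}{118} = \left(528 + 378\right) \left(-343\right) \frac{1}{118} = 906 \left(-343\right) \frac{1}{118} = \left(-310758\right) \frac{1}{118} = - \frac{155379}{59}$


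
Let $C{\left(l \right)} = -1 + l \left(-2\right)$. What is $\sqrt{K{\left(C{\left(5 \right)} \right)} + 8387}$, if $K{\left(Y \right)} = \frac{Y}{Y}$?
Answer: $6 \sqrt{233} \approx 91.586$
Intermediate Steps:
$C{\left(l \right)} = -1 - 2 l$
$K{\left(Y \right)} = 1$
$\sqrt{K{\left(C{\left(5 \right)} \right)} + 8387} = \sqrt{1 + 8387} = \sqrt{8388} = 6 \sqrt{233}$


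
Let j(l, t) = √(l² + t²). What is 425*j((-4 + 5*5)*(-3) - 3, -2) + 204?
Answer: 204 + 850*√1090 ≈ 28267.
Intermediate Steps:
425*j((-4 + 5*5)*(-3) - 3, -2) + 204 = 425*√(((-4 + 5*5)*(-3) - 3)² + (-2)²) + 204 = 425*√(((-4 + 25)*(-3) - 3)² + 4) + 204 = 425*√((21*(-3) - 3)² + 4) + 204 = 425*√((-63 - 3)² + 4) + 204 = 425*√((-66)² + 4) + 204 = 425*√(4356 + 4) + 204 = 425*√4360 + 204 = 425*(2*√1090) + 204 = 850*√1090 + 204 = 204 + 850*√1090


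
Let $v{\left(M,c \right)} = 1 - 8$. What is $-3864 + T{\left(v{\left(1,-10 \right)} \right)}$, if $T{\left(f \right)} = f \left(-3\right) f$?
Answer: $-4011$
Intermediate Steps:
$v{\left(M,c \right)} = -7$ ($v{\left(M,c \right)} = 1 - 8 = -7$)
$T{\left(f \right)} = - 3 f^{2}$ ($T{\left(f \right)} = - 3 f f = - 3 f^{2}$)
$-3864 + T{\left(v{\left(1,-10 \right)} \right)} = -3864 - 3 \left(-7\right)^{2} = -3864 - 147 = -4011$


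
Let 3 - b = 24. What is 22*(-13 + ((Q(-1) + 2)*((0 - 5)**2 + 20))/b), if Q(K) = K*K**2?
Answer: -2332/7 ≈ -333.14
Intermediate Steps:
b = -21 (b = 3 - 1*24 = 3 - 24 = -21)
Q(K) = K**3
22*(-13 + ((Q(-1) + 2)*((0 - 5)**2 + 20))/b) = 22*(-13 + (((-1)**3 + 2)*((0 - 5)**2 + 20))/(-21)) = 22*(-13 + ((-1 + 2)*((-5)**2 + 20))*(-1/21)) = 22*(-13 + (1*(25 + 20))*(-1/21)) = 22*(-13 + (1*45)*(-1/21)) = 22*(-13 + 45*(-1/21)) = 22*(-13 - 15/7) = 22*(-106/7) = -2332/7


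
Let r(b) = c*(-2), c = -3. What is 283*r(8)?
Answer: 1698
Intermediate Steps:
r(b) = 6 (r(b) = -3*(-2) = 6)
283*r(8) = 283*6 = 1698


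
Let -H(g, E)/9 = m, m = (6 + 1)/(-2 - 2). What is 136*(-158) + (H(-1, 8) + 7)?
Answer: -85861/4 ≈ -21465.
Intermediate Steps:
m = -7/4 (m = 7/(-4) = 7*(-¼) = -7/4 ≈ -1.7500)
H(g, E) = 63/4 (H(g, E) = -9*(-7/4) = 63/4)
136*(-158) + (H(-1, 8) + 7) = 136*(-158) + (63/4 + 7) = -21488 + 91/4 = -85861/4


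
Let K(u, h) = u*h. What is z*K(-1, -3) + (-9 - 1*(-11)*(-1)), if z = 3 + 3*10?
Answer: 79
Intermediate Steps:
z = 33 (z = 3 + 30 = 33)
K(u, h) = h*u
z*K(-1, -3) + (-9 - 1*(-11)*(-1)) = 33*(-3*(-1)) + (-9 - 1*(-11)*(-1)) = 33*3 + (-9 + 11*(-1)) = 99 + (-9 - 11) = 99 - 20 = 79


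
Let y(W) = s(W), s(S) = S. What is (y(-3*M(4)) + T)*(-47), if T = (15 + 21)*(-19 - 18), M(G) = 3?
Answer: 63027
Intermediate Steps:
y(W) = W
T = -1332 (T = 36*(-37) = -1332)
(y(-3*M(4)) + T)*(-47) = (-3*3 - 1332)*(-47) = (-9 - 1332)*(-47) = -1341*(-47) = 63027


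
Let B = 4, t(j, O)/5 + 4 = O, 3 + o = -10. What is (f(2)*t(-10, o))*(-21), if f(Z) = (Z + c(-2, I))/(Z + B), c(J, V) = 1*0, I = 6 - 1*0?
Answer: 595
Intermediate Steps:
o = -13 (o = -3 - 10 = -13)
t(j, O) = -20 + 5*O
I = 6 (I = 6 + 0 = 6)
c(J, V) = 0
f(Z) = Z/(4 + Z) (f(Z) = (Z + 0)/(Z + 4) = Z/(4 + Z))
(f(2)*t(-10, o))*(-21) = ((2/(4 + 2))*(-20 + 5*(-13)))*(-21) = ((2/6)*(-20 - 65))*(-21) = ((2*(⅙))*(-85))*(-21) = ((⅓)*(-85))*(-21) = -85/3*(-21) = 595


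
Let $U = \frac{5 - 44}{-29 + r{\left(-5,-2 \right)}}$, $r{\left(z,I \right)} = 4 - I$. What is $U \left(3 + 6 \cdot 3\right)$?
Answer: $\frac{819}{23} \approx 35.609$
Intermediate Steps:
$U = \frac{39}{23}$ ($U = \frac{5 - 44}{-29 + \left(4 - -2\right)} = - \frac{39}{-29 + \left(4 + 2\right)} = - \frac{39}{-29 + 6} = - \frac{39}{-23} = \left(-39\right) \left(- \frac{1}{23}\right) = \frac{39}{23} \approx 1.6957$)
$U \left(3 + 6 \cdot 3\right) = \frac{39 \left(3 + 6 \cdot 3\right)}{23} = \frac{39 \left(3 + 18\right)}{23} = \frac{39}{23} \cdot 21 = \frac{819}{23}$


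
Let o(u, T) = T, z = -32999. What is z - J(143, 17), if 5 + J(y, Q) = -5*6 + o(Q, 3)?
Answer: -32967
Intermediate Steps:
J(y, Q) = -32 (J(y, Q) = -5 + (-5*6 + 3) = -5 + (-30 + 3) = -5 - 27 = -32)
z - J(143, 17) = -32999 - 1*(-32) = -32999 + 32 = -32967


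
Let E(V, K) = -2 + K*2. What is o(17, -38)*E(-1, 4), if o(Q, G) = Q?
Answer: 102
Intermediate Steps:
E(V, K) = -2 + 2*K
o(17, -38)*E(-1, 4) = 17*(-2 + 2*4) = 17*(-2 + 8) = 17*6 = 102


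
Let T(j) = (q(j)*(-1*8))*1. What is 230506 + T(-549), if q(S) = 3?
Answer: 230482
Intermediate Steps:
T(j) = -24 (T(j) = (3*(-1*8))*1 = (3*(-8))*1 = -24*1 = -24)
230506 + T(-549) = 230506 - 24 = 230482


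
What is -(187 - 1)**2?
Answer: -34596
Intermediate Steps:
-(187 - 1)**2 = -1*186**2 = -1*34596 = -34596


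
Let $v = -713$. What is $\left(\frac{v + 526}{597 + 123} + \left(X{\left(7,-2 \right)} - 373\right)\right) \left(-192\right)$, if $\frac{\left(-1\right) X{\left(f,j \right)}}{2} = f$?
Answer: $\frac{1115308}{15} \approx 74354.0$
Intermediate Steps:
$X{\left(f,j \right)} = - 2 f$
$\left(\frac{v + 526}{597 + 123} + \left(X{\left(7,-2 \right)} - 373\right)\right) \left(-192\right) = \left(\frac{-713 + 526}{597 + 123} - 387\right) \left(-192\right) = \left(- \frac{187}{720} - 387\right) \left(-192\right) = \left(- \frac{278827}{720}\right) \left(-192\right) = \frac{1115308}{15}$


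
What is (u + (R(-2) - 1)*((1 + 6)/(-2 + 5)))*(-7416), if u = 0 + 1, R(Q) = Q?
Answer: 44496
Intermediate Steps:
u = 1
(u + (R(-2) - 1)*((1 + 6)/(-2 + 5)))*(-7416) = (1 + (-2 - 1)*((1 + 6)/(-2 + 5)))*(-7416) = (1 - 21/3)*(-7416) = (1 - 3*7/3)*(-7416) = (1 - 7)*(-7416) = -6*(-7416) = 44496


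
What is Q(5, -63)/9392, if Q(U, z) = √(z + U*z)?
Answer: 3*I*√42/9392 ≈ 0.0020701*I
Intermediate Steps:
Q(5, -63)/9392 = √(-63*(1 + 5))/9392 = √(-63*6)*(1/9392) = √(-378)*(1/9392) = (3*I*√42)*(1/9392) = 3*I*√42/9392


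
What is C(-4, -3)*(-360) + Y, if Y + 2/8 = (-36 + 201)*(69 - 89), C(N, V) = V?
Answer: -8881/4 ≈ -2220.3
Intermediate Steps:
Y = -13201/4 (Y = -¼ + (-36 + 201)*(69 - 89) = -¼ + 165*(-20) = -¼ - 3300 = -13201/4 ≈ -3300.3)
C(-4, -3)*(-360) + Y = -3*(-360) - 13201/4 = 1080 - 13201/4 = -8881/4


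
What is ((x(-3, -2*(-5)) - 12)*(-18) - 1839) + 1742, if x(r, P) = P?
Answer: -61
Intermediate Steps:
((x(-3, -2*(-5)) - 12)*(-18) - 1839) + 1742 = ((-2*(-5) - 12)*(-18) - 1839) + 1742 = ((10 - 12)*(-18) - 1839) + 1742 = (-2*(-18) - 1839) + 1742 = (36 - 1839) + 1742 = -1803 + 1742 = -61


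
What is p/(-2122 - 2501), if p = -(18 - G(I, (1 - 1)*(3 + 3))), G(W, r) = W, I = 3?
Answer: 5/1541 ≈ 0.0032446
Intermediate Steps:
p = -15 (p = -(18 - 1*3) = -(18 - 3) = -1*15 = -15)
p/(-2122 - 2501) = -15/(-2122 - 2501) = -15/(-4623) = -1/4623*(-15) = 5/1541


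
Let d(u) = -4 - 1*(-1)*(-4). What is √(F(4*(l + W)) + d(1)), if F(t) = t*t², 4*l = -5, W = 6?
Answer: √6851 ≈ 82.771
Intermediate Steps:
l = -5/4 (l = (¼)*(-5) = -5/4 ≈ -1.2500)
F(t) = t³
d(u) = -8 (d(u) = -4 + 1*(-4) = -4 - 4 = -8)
√(F(4*(l + W)) + d(1)) = √((4*(-5/4 + 6))³ - 8) = √((4*(19/4))³ - 8) = √(19³ - 8) = √(6859 - 8) = √6851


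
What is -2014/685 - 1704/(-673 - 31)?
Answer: -31327/60280 ≈ -0.51969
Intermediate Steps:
-2014/685 - 1704/(-673 - 31) = -2014*1/685 - 1704/(-704) = -2014/685 - 1704*(-1/704) = -2014/685 + 213/88 = -31327/60280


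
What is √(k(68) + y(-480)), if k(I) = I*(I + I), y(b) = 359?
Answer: √9607 ≈ 98.015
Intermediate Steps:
k(I) = 2*I² (k(I) = I*(2*I) = 2*I²)
√(k(68) + y(-480)) = √(2*68² + 359) = √(2*4624 + 359) = √(9248 + 359) = √9607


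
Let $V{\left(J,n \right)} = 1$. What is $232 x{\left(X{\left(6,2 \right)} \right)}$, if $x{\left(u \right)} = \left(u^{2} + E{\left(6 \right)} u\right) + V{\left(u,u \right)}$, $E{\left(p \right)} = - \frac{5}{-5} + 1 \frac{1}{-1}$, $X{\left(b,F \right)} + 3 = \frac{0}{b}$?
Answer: $2320$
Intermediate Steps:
$X{\left(b,F \right)} = -3$ ($X{\left(b,F \right)} = -3 + \frac{0}{b} = -3 + 0 = -3$)
$E{\left(p \right)} = 0$ ($E{\left(p \right)} = \left(-5\right) \left(- \frac{1}{5}\right) + 1 \left(-1\right) = 1 - 1 = 0$)
$x{\left(u \right)} = 1 + u^{2}$ ($x{\left(u \right)} = \left(u^{2} + 0 u\right) + 1 = \left(u^{2} + 0\right) + 1 = u^{2} + 1 = 1 + u^{2}$)
$232 x{\left(X{\left(6,2 \right)} \right)} = 232 \left(1 + \left(-3\right)^{2}\right) = 232 \left(1 + 9\right) = 232 \cdot 10 = 2320$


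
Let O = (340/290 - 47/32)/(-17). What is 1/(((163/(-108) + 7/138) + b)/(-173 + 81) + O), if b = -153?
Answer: 225328608/382231375 ≈ 0.58951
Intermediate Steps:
O = 275/15776 (O = (340*(1/290) - 47*1/32)*(-1/17) = (34/29 - 47/32)*(-1/17) = -275/928*(-1/17) = 275/15776 ≈ 0.017432)
1/(((163/(-108) + 7/138) + b)/(-173 + 81) + O) = 1/(((163/(-108) + 7/138) - 153)/(-173 + 81) + 275/15776) = 1/(((163*(-1/108) + 7*(1/138)) - 153)/(-92) + 275/15776) = 1/(((-163/108 + 7/138) - 153)*(-1/92) + 275/15776) = 1/((-3623/2484 - 153)*(-1/92) + 275/15776) = 1/(-383675/2484*(-1/92) + 275/15776) = 1/(383675/228528 + 275/15776) = 1/(382231375/225328608) = 225328608/382231375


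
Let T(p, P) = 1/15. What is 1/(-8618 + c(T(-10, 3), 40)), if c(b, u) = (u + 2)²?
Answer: -1/6854 ≈ -0.00014590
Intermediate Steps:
T(p, P) = 1/15
c(b, u) = (2 + u)²
1/(-8618 + c(T(-10, 3), 40)) = 1/(-8618 + (2 + 40)²) = 1/(-8618 + 42²) = 1/(-8618 + 1764) = 1/(-6854) = -1/6854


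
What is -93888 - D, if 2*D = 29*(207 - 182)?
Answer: -188501/2 ≈ -94251.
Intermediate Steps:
D = 725/2 (D = (29*(207 - 182))/2 = (29*25)/2 = (1/2)*725 = 725/2 ≈ 362.50)
-93888 - D = -93888 - 1*725/2 = -93888 - 725/2 = -188501/2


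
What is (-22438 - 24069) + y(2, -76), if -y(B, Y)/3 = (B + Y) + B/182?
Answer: -4211938/91 ≈ -46285.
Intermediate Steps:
y(B, Y) = -3*Y - 549*B/182 (y(B, Y) = -3*((B + Y) + B/182) = -3*(Y + 183*B/182) = -3*Y - 549*B/182)
(-22438 - 24069) + y(2, -76) = (-22438 - 24069) + (-3*(-76) - 549/182*2) = -46507 + (228 - 549/91) = -46507 + 20199/91 = -4211938/91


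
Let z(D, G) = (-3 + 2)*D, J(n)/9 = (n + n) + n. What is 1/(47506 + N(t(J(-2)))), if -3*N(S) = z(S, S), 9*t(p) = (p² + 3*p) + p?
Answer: 1/47606 ≈ 2.1006e-5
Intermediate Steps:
J(n) = 27*n (J(n) = 9*((n + n) + n) = 9*(2*n + n) = 9*(3*n) = 27*n)
t(p) = p²/9 + 4*p/9 (t(p) = ((p² + 3*p) + p)/9 = (p² + 4*p)/9 = p²/9 + 4*p/9)
z(D, G) = -D
N(S) = S/3 (N(S) = -(-1)*S/3 = S/3)
1/(47506 + N(t(J(-2)))) = 1/(47506 + ((27*(-2))*(4 + 27*(-2))/9)/3) = 1/(47506 + ((⅑)*(-54)*(4 - 54))/3) = 1/(47506 + ((⅑)*(-54)*(-50))/3) = 1/(47506 + (⅓)*300) = 1/(47506 + 100) = 1/47606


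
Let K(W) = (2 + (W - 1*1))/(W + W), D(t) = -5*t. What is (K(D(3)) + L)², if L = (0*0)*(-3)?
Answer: 49/225 ≈ 0.21778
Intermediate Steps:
L = 0 (L = 0*(-3) = 0)
K(W) = (1 + W)/(2*W) (K(W) = (2 + (W - 1))/((2*W)) = (2 + (-1 + W))*(1/(2*W)) = (1 + W)*(1/(2*W)) = (1 + W)/(2*W))
(K(D(3)) + L)² = ((1 - 5*3)/(2*((-5*3))) + 0)² = ((½)*(1 - 15)/(-15) + 0)² = ((½)*(-1/15)*(-14) + 0)² = (7/15 + 0)² = (7/15)² = 49/225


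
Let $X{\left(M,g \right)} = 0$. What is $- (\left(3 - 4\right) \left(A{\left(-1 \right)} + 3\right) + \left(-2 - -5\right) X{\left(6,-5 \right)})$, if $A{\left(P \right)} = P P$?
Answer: $4$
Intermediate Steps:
$A{\left(P \right)} = P^{2}$
$- (\left(3 - 4\right) \left(A{\left(-1 \right)} + 3\right) + \left(-2 - -5\right) X{\left(6,-5 \right)}) = - (\left(3 - 4\right) \left(\left(-1\right)^{2} + 3\right) + \left(-2 - -5\right) 0) = - (- (1 + 3) + \left(-2 + 5\right) 0) = - (\left(-1\right) 4 + 3 \cdot 0) = - (-4 + 0) = \left(-1\right) \left(-4\right) = 4$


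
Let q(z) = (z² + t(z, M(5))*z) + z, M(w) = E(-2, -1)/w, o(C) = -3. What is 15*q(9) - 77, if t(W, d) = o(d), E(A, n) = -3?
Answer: 868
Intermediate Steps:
M(w) = -3/w
t(W, d) = -3
q(z) = z² - 2*z (q(z) = (z² - 3*z) + z = z² - 2*z)
15*q(9) - 77 = 15*(9*(-2 + 9)) - 77 = 15*(9*7) - 77 = 15*63 - 77 = 945 - 77 = 868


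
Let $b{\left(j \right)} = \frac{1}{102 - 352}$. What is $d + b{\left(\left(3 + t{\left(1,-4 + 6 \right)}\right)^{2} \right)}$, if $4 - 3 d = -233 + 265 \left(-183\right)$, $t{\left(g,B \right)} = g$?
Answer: $\frac{4060999}{250} \approx 16244.0$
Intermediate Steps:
$d = 16244$ ($d = \frac{4}{3} - \frac{-233 + 265 \left(-183\right)}{3} = \frac{4}{3} - \frac{-233 - 48495}{3} = \frac{4}{3} - - \frac{48728}{3} = \frac{4}{3} + \frac{48728}{3} = 16244$)
$b{\left(j \right)} = - \frac{1}{250}$ ($b{\left(j \right)} = \frac{1}{-250} = - \frac{1}{250}$)
$d + b{\left(\left(3 + t{\left(1,-4 + 6 \right)}\right)^{2} \right)} = 16244 - \frac{1}{250} = \frac{4060999}{250}$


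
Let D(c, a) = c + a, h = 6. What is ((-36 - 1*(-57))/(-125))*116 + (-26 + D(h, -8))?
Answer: -5936/125 ≈ -47.488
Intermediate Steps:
D(c, a) = a + c
((-36 - 1*(-57))/(-125))*116 + (-26 + D(h, -8)) = ((-36 - 1*(-57))/(-125))*116 + (-26 + (-8 + 6)) = ((-36 + 57)*(-1/125))*116 + (-26 - 2) = (21*(-1/125))*116 - 28 = -21/125*116 - 28 = -2436/125 - 28 = -5936/125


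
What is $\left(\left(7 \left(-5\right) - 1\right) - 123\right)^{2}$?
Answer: $25281$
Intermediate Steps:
$\left(\left(7 \left(-5\right) - 1\right) - 123\right)^{2} = \left(\left(-35 - 1\right) - 123\right)^{2} = \left(-36 - 123\right)^{2} = \left(-159\right)^{2} = 25281$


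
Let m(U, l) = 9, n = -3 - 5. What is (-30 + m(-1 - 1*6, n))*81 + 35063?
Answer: 33362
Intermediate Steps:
n = -8
(-30 + m(-1 - 1*6, n))*81 + 35063 = (-30 + 9)*81 + 35063 = -21*81 + 35063 = -1701 + 35063 = 33362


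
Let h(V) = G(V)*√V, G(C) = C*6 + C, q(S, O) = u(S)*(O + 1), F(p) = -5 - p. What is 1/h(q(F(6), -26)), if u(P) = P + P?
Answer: √22/423500 ≈ 1.1075e-5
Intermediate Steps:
u(P) = 2*P
q(S, O) = 2*S*(1 + O) (q(S, O) = (2*S)*(O + 1) = (2*S)*(1 + O) = 2*S*(1 + O))
G(C) = 7*C (G(C) = 6*C + C = 7*C)
h(V) = 7*V^(3/2) (h(V) = (7*V)*√V = 7*V^(3/2))
1/h(q(F(6), -26)) = 1/(7*(2*(-5 - 1*6)*(1 - 26))^(3/2)) = 1/(7*(2*(-5 - 6)*(-25))^(3/2)) = 1/(7*(2*(-11)*(-25))^(3/2)) = 1/(7*550^(3/2)) = 1/(7*(2750*√22)) = 1/(19250*√22) = √22/423500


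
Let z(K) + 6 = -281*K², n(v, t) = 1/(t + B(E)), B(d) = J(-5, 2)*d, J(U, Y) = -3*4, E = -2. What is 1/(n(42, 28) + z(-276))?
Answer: -52/1113084023 ≈ -4.6717e-8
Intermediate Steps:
J(U, Y) = -12
B(d) = -12*d
n(v, t) = 1/(24 + t) (n(v, t) = 1/(t - 12*(-2)) = 1/(t + 24) = 1/(24 + t))
z(K) = -6 - 281*K²
1/(n(42, 28) + z(-276)) = 1/(1/(24 + 28) + (-6 - 281*(-276)²)) = 1/(1/52 + (-6 - 281*76176)) = 1/(1/52 + (-6 - 21405456)) = 1/(1/52 - 21405462) = 1/(-1113084023/52) = -52/1113084023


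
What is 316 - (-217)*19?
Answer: 4439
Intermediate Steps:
316 - (-217)*19 = 316 - 217*(-19) = 316 + 4123 = 4439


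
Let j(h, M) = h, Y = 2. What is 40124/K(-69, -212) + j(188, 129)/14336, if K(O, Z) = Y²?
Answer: 35951151/3584 ≈ 10031.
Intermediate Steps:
K(O, Z) = 4 (K(O, Z) = 2² = 4)
40124/K(-69, -212) + j(188, 129)/14336 = 40124/4 + 188/14336 = 40124*(¼) + 188*(1/14336) = 10031 + 47/3584 = 35951151/3584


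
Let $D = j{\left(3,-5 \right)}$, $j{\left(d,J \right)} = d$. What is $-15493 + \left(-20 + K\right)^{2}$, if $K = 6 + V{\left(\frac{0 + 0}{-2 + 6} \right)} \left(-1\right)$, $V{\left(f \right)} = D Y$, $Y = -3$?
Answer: $-15468$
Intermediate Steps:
$D = 3$
$V{\left(f \right)} = -9$ ($V{\left(f \right)} = 3 \left(-3\right) = -9$)
$K = 15$ ($K = 6 - -9 = 6 + 9 = 15$)
$-15493 + \left(-20 + K\right)^{2} = -15493 + \left(-20 + 15\right)^{2} = -15493 + \left(-5\right)^{2} = -15493 + 25 = -15468$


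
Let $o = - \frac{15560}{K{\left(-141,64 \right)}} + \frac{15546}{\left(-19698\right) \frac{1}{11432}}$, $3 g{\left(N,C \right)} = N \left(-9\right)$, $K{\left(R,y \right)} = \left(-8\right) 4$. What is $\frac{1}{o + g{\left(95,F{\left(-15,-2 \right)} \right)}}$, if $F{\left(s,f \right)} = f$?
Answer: $- \frac{13132}{115838433} \approx -0.00011336$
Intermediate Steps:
$K{\left(R,y \right)} = -32$
$g{\left(N,C \right)} = - 3 N$ ($g{\left(N,C \right)} = \frac{N \left(-9\right)}{3} = \frac{\left(-9\right) N}{3} = - 3 N$)
$o = - \frac{112095813}{13132}$ ($o = - \frac{15560}{-32} + \frac{15546}{\left(-19698\right) \frac{1}{11432}} = \left(-15560\right) \left(- \frac{1}{32}\right) + \frac{15546}{\left(-19698\right) \frac{1}{11432}} = \frac{1945}{4} + \frac{15546}{- \frac{9849}{5716}} = \frac{1945}{4} + 15546 \left(- \frac{5716}{9849}\right) = \frac{1945}{4} - \frac{29620312}{3283} = - \frac{112095813}{13132} \approx -8536.1$)
$\frac{1}{o + g{\left(95,F{\left(-15,-2 \right)} \right)}} = \frac{1}{- \frac{112095813}{13132} - 285} = \frac{1}{- \frac{115838433}{13132}} = - \frac{13132}{115838433}$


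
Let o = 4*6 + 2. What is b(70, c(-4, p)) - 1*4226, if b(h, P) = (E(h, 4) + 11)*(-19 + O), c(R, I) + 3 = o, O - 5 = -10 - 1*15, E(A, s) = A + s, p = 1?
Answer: -7541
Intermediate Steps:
o = 26 (o = 24 + 2 = 26)
O = -20 (O = 5 + (-10 - 1*15) = 5 + (-10 - 15) = 5 - 25 = -20)
c(R, I) = 23 (c(R, I) = -3 + 26 = 23)
b(h, P) = -585 - 39*h (b(h, P) = ((h + 4) + 11)*(-19 - 20) = ((4 + h) + 11)*(-39) = (15 + h)*(-39) = -585 - 39*h)
b(70, c(-4, p)) - 1*4226 = (-585 - 39*70) - 1*4226 = (-585 - 2730) - 4226 = -3315 - 4226 = -7541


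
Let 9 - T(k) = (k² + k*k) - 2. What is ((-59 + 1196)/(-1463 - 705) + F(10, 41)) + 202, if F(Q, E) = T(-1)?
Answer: 456311/2168 ≈ 210.48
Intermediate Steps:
T(k) = 11 - 2*k² (T(k) = 9 - ((k² + k*k) - 2) = 9 - ((k² + k²) - 2) = 9 - (2*k² - 2) = 9 - (-2 + 2*k²) = 9 + (2 - 2*k²) = 11 - 2*k²)
F(Q, E) = 9 (F(Q, E) = 11 - 2*(-1)² = 11 - 2*1 = 11 - 2 = 9)
((-59 + 1196)/(-1463 - 705) + F(10, 41)) + 202 = ((-59 + 1196)/(-1463 - 705) + 9) + 202 = (1137/(-2168) + 9) + 202 = (1137*(-1/2168) + 9) + 202 = (-1137/2168 + 9) + 202 = 18375/2168 + 202 = 456311/2168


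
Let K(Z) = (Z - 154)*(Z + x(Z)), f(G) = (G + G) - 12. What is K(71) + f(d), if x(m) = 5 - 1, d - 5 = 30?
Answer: -6167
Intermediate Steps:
d = 35 (d = 5 + 30 = 35)
f(G) = -12 + 2*G (f(G) = 2*G - 12 = -12 + 2*G)
x(m) = 4
K(Z) = (-154 + Z)*(4 + Z) (K(Z) = (Z - 154)*(Z + 4) = (-154 + Z)*(4 + Z))
K(71) + f(d) = (-616 + 71² - 150*71) + (-12 + 2*35) = (-616 + 5041 - 10650) + (-12 + 70) = -6225 + 58 = -6167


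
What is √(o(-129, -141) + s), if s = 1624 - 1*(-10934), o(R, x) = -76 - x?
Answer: √12623 ≈ 112.35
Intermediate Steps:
s = 12558 (s = 1624 + 10934 = 12558)
√(o(-129, -141) + s) = √((-76 - 1*(-141)) + 12558) = √((-76 + 141) + 12558) = √(65 + 12558) = √12623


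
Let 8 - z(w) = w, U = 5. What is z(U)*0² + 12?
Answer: 12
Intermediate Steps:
z(w) = 8 - w
z(U)*0² + 12 = (8 - 1*5)*0² + 12 = (8 - 5)*0 + 12 = 3*0 + 12 = 0 + 12 = 12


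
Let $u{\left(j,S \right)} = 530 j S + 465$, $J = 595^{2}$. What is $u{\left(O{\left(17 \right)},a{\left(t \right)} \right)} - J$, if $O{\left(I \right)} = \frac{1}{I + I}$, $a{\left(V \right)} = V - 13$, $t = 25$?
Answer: $- \frac{6007340}{17} \approx -3.5337 \cdot 10^{5}$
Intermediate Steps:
$a{\left(V \right)} = -13 + V$
$O{\left(I \right)} = \frac{1}{2 I}$
$J = 354025$
$u{\left(j,S \right)} = 465 + 530 S j$ ($u{\left(j,S \right)} = 530 S j + 465 = 465 + 530 S j$)
$u{\left(O{\left(17 \right)},a{\left(t \right)} \right)} - J = \left(465 + 530 \left(-13 + 25\right) \frac{1}{2 \cdot 17}\right) - 354025 = \left(465 + 530 \cdot 12 \cdot \frac{1}{2} \cdot \frac{1}{17}\right) - 354025 = \left(465 + 530 \cdot 12 \cdot \frac{1}{34}\right) - 354025 = \left(465 + \frac{3180}{17}\right) - 354025 = \frac{11085}{17} - 354025 = - \frac{6007340}{17}$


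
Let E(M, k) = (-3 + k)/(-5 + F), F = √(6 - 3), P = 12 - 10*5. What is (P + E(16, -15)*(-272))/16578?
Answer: -6329/91179 - 136*√3/10131 ≈ -0.092664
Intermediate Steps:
P = -38 (P = 12 - 50 = -38)
F = √3 ≈ 1.7320
E(M, k) = (-3 + k)/(-5 + √3)
(P + E(16, -15)*(-272))/16578 = (-38 - (-3 - 15)/(5 - √3)*(-272))/16578 = (-38 - 1*(-18)/(5 - √3)*(-272))*(1/16578) = (-38 + (18/(5 - √3))*(-272))*(1/16578) = (-38 - 4896/(5 - √3))*(1/16578) = -19/8289 - 272/(921*(5 - √3))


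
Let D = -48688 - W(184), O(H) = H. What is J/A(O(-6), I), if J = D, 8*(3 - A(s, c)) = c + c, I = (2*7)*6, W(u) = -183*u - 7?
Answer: 5003/6 ≈ 833.83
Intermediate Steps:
W(u) = -7 - 183*u
I = 84 (I = 14*6 = 84)
A(s, c) = 3 - c/4 (A(s, c) = 3 - (c + c)/8 = 3 - c/4)
D = -15009 (D = -48688 - (-7 - 183*184) = -48688 - (-7 - 33672) = -48688 - 1*(-33679) = -48688 + 33679 = -15009)
J = -15009
J/A(O(-6), I) = -15009/(3 - ¼*84) = -15009/(3 - 21) = -15009/(-18) = -15009*(-1/18) = 5003/6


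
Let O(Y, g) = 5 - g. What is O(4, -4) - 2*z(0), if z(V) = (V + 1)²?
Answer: 7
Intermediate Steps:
z(V) = (1 + V)²
O(4, -4) - 2*z(0) = (5 - 1*(-4)) - 2*(1 + 0)² = (5 + 4) - 2*1² = 9 - 2*1 = 9 - 2 = 7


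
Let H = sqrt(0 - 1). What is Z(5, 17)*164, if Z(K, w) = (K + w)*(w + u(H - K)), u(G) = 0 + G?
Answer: 43296 + 3608*I ≈ 43296.0 + 3608.0*I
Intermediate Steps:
H = I (H = sqrt(-1) = I ≈ 1.0*I)
u(G) = G
Z(K, w) = (K + w)*(I + w - K) (Z(K, w) = (K + w)*(w + (I - K)) = (K + w)*(I + w - K))
Z(5, 17)*164 = (17**2 - 1*5**2 + I*5 + I*17)*164 = (289 - 1*25 + 5*I + 17*I)*164 = (289 - 25 + 5*I + 17*I)*164 = (264 + 22*I)*164 = 43296 + 3608*I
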